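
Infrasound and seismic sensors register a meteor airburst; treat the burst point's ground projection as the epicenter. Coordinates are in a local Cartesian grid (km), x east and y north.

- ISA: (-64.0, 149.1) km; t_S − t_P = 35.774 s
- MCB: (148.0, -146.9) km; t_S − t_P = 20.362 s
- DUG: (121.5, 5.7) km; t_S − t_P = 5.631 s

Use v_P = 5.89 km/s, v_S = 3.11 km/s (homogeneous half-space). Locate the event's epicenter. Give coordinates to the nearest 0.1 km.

Distance from S−P lag: d = Δt · v_P v_S / (v_P − v_S) = Δt · (5.89·3.11)/(5.89−3.11) ≈ 6.5892·Δt.
So d_ISA = 235.72, d_MCB = 134.17, d_DUG = 37.10 km.
Circle about each station: (x + 64.0)² + (y − 149.1)² = 235.72²; (x − 148.0)² + (y + 146.9)² = 134.17²; (x − 121.5)² + (y − 5.7)² = 37.10².
Subtracting the ISA equation from the MCB and DUG equations removes the quadratic terms:
424.0 x − 592.0 y = 54719.13
371.0 x − 286.8 y = 42655.44
Solving the 2×2 system: x ≈ 97.5, y ≈ -22.6 km.

x ≈ 97.5 km, y ≈ -22.6 km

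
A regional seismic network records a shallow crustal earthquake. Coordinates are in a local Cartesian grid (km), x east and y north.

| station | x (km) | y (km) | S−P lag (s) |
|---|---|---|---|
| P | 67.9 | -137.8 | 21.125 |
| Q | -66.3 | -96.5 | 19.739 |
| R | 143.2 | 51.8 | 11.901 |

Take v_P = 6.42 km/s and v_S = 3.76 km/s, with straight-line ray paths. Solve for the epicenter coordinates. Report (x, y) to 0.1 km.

x ≈ 35.2 km, y ≈ 51.1 km

Distance from S−P lag: d = Δt · v_P v_S / (v_P − v_S) = Δt · (6.42·3.76)/(6.42−3.76) ≈ 9.0749·Δt.
So d_P = 191.71, d_Q = 179.13, d_R = 108.00 km.
Circle about each station: (x − 67.9)² + (y + 137.8)² = 191.71²; (x + 66.3)² + (y + 96.5)² = 179.13²; (x − 143.2)² + (y − 51.8)² = 108.00².
Subtracting the P equation from the Q and R equations removes the quadratic terms:
-268.4 x + 82.6 y = -5226.14
150.6 x + 379.2 y = 24678.95
Solving the 2×2 system: x ≈ 35.2, y ≈ 51.1 km.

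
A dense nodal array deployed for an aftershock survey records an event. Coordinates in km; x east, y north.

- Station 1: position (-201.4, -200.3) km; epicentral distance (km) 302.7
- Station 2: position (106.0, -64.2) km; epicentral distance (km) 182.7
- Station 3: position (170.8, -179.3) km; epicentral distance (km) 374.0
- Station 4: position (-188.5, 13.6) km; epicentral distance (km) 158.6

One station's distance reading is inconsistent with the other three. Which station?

Solve using three stations at a time. Using Station 1, Station 2, Station 4 (subtract circle equations pairwise → linear system) gives (x, y) ≈ (-34.7, 52.4).
Distances from that point to each station vs reported:
  Station 1: calculated 302.7 vs reported 302.7 → residual 0.0 km
  Station 2: calculated 182.7 vs reported 182.7 → residual 0.0 km
  Station 3: calculated 309.7 vs reported 374.0 → residual 64.3 km
  Station 4: calculated 158.6 vs reported 158.6 → residual 0.0 km
Station 1, Station 2, Station 4 are mutually consistent (residuals ≈ 0); Station 3 is off by 64.3 km.

Station 3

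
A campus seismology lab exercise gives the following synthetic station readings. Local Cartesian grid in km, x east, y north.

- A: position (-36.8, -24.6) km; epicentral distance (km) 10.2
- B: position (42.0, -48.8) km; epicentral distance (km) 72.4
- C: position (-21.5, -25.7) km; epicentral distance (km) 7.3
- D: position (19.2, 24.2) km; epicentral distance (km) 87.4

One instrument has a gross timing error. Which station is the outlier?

Solve using three stations at a time. Using A, B, C (subtract circle equations pairwise → linear system) gives (x, y) ≈ (-27.8, -29.6).
Distances from that point to each station vs reported:
  A: calculated 10.3 vs reported 10.2 → residual 0.1 km
  B: calculated 72.4 vs reported 72.4 → residual 0.0 km
  C: calculated 7.4 vs reported 7.3 → residual 0.1 km
  D: calculated 71.4 vs reported 87.4 → residual 16.0 km
A, B, C are mutually consistent (residuals ≈ 0); D is off by 16.0 km.

D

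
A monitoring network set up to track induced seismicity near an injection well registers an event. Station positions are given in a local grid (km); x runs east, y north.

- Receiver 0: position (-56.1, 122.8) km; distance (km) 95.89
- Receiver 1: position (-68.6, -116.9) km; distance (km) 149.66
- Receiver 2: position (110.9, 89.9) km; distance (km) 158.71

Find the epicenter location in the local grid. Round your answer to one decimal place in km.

Circle about each station: (x + 56.1)² + (y − 122.8)² = 95.89²; (x + 68.6)² + (y + 116.9)² = 149.66²; (x − 110.9)² + (y − 89.9)² = 158.71².
Subtracting the Receiver 0 equation from the Receiver 1 and Receiver 2 equations removes the quadratic terms:
-25.0 x − 479.4 y = -13058.70
334.0 x − 65.8 y = -13840.20
Solving the 2×2 system: x ≈ -35.7, y ≈ 29.1 km.

(-35.7, 29.1)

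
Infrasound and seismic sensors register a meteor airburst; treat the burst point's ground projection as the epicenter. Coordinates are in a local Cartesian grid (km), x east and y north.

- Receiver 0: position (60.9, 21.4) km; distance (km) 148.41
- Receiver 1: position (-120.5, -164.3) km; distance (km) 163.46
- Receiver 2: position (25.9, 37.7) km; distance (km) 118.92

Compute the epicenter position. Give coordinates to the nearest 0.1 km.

x ≈ -85.2 km, y ≈ -4.7 km

Circle about each station: (x − 60.9)² + (y − 21.4)² = 148.41²; (x + 120.5)² + (y + 164.3)² = 163.46²; (x − 25.9)² + (y − 37.7)² = 118.92².
Subtracting the Receiver 0 equation from the Receiver 1 and Receiver 2 equations removes the quadratic terms:
-362.8 x − 371.4 y = 32654.33
-70.0 x + 32.6 y = 5808.89
Solving the 2×2 system: x ≈ -85.2, y ≈ -4.7 km.
Check against Receiver 0 (with the unrounded x, y): √((x − 60.9)²+(y − 21.4)²) = 148.40 ≈ 148.41 km. ✓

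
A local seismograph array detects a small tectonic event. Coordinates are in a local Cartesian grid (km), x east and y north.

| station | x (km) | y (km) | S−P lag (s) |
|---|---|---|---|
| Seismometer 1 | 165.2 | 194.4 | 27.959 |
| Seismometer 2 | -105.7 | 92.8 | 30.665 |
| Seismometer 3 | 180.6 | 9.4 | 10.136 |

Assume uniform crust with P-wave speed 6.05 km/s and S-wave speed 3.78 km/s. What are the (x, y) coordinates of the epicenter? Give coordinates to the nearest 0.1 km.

x ≈ 145.8 km, y ≈ -86.6 km

Distance from S−P lag: d = Δt · v_P v_S / (v_P − v_S) = Δt · (6.05·3.78)/(6.05−3.78) ≈ 10.0744·Δt.
So d_Seismometer 1 = 281.67, d_Seismometer 2 = 308.93, d_Seismometer 3 = 102.11 km.
Circle about each station: (x − 165.2)² + (y − 194.4)² = 281.67²; (x + 105.7)² + (y − 92.8)² = 308.93²; (x − 180.6)² + (y − 9.4)² = 102.11².
Subtracting the Seismometer 1 equation from the Seismometer 2 and Seismometer 3 equations removes the quadratic terms:
-541.8 x − 203.2 y = -61397.83
30.8 x − 370.0 y = 36533.86
Solving the 2×2 system: x ≈ 145.8, y ≈ -86.6 km.
Check against Seismometer 1 (with the unrounded x, y): √((x − 165.2)²+(y − 194.4)²) = 281.67 ≈ 281.67 km. ✓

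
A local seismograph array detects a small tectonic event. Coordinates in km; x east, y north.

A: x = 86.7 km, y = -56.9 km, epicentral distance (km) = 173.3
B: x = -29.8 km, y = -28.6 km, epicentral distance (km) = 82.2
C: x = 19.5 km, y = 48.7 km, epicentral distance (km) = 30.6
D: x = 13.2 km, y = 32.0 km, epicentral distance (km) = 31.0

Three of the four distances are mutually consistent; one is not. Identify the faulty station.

A

Solve using three stations at a time. Using B, C, D (subtract circle equations pairwise → linear system) gives (x, y) ≈ (-10.9, 51.4).
Distances from that point to each station vs reported:
  A: calculated 145.8 vs reported 173.3 → residual 27.5 km
  B: calculated 82.2 vs reported 82.2 → residual 0.0 km
  C: calculated 30.5 vs reported 30.6 → residual 0.1 km
  D: calculated 30.9 vs reported 31.0 → residual 0.1 km
B, C, D are mutually consistent (residuals ≈ 0); A is off by 27.5 km.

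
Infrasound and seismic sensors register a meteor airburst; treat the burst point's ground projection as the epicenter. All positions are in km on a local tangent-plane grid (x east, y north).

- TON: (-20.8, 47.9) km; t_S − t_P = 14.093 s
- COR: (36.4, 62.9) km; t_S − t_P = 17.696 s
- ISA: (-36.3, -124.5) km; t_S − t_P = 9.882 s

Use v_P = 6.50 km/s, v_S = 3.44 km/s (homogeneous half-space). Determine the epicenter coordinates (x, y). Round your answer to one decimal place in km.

x ≈ -16.7 km, y ≈ -55.0 km

Distance from S−P lag: d = Δt · v_P v_S / (v_P − v_S) = Δt · (6.50·3.44)/(6.50−3.44) ≈ 7.3072·Δt.
So d_TON = 102.98, d_COR = 129.31, d_ISA = 72.21 km.
Circle about each station: (x + 20.8)² + (y − 47.9)² = 102.98²; (x − 36.4)² + (y − 62.9)² = 129.31²; (x + 36.3)² + (y + 124.5)² = 72.21².
Subtracting pairs of circle equations eliminates x²+y² and gives linear equations (the radical axes):
114.4 x + 30.0 y = -3561.88
-31.0 x − 344.8 y = 19481.49
Solving the 2×2 system: x ≈ -16.7, y ≈ -55.0 km.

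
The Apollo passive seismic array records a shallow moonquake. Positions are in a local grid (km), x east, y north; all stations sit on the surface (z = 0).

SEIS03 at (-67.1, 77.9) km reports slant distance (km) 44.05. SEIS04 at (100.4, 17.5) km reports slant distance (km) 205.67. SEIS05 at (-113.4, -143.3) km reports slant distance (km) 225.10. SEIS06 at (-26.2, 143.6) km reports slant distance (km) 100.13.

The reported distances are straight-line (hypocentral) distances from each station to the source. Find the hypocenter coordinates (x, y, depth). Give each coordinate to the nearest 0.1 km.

Each station gives a sphere (x−x_i)² + (y−y_i)² + z² = d_i² (stations at z=0).
Subtracting the SEIS03 sphere from SEIS04 and SEIS05: z² cancels, leaving linear equations in x and y:
335.0 x − 120.8 y = -40544.16
-92.6 x − 442.4 y = -25905.98
Solving: x ≈ -92.900, y ≈ 78.003 km (keep extra digits for the depth step; rounded: -92.9, 78.0).
Then from the SEIS03 sphere: z² = 44.05² − (x + 67.1)² − (y − 77.9)² with x = -92.900, y = 78.003, so z ≈ 35.704 ≈ 35.7 km.
Check against SEIS06 (with the unrounded solution): distance 100.13 ≈ 100.13 km. ✓

x ≈ -92.9 km, y ≈ 78.0 km, depth ≈ 35.7 km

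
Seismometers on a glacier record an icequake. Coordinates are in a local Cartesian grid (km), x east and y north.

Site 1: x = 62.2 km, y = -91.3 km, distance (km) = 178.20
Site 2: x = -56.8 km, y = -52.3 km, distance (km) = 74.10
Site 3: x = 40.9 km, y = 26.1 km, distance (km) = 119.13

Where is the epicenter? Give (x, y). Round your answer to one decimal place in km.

Circle about each station: (x − 62.2)² + (y + 91.3)² = 178.20²; (x + 56.8)² + (y + 52.3)² = 74.10²; (x − 40.9)² + (y − 26.1)² = 119.13².
Subtracting the Site 1 equation from the Site 2 and Site 3 equations removes the quadratic terms:
-238.0 x + 78.0 y = 20021.43
-42.6 x + 234.8 y = 7712.77
Solving the 2×2 system: x ≈ -78.0, y ≈ 18.7 km.
Check against Site 1 (with the unrounded x, y): √((x − 62.2)²+(y + 91.3)²) = 178.20 ≈ 178.20 km. ✓

-78.0 km east, 18.7 km north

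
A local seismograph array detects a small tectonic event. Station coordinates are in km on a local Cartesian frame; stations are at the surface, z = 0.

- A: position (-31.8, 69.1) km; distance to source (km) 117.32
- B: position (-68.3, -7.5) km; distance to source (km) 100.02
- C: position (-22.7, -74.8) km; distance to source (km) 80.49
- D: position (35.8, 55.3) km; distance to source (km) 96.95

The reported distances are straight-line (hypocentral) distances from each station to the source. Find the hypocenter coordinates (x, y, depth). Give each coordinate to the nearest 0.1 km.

Each station gives a sphere (x−x_i)² + (y−y_i)² + z² = d_i² (stations at z=0).
Subtracting the A sphere from B and C: z² cancels, leaving linear equations in x and y:
-73.0 x − 153.2 y = 2695.07
18.2 x − 287.8 y = 7609.62
Solving: x ≈ 16.395, y ≈ -25.404 km (keep extra digits for the depth step; rounded: 16.4, -25.4).
Then from the A sphere: z² = 117.32² − (x + 31.8)² − (y − 69.1)² with x = 16.395, y = -25.404, so z ≈ 50.102 ≈ 50.1 km.

(16.4, -25.4, 50.1)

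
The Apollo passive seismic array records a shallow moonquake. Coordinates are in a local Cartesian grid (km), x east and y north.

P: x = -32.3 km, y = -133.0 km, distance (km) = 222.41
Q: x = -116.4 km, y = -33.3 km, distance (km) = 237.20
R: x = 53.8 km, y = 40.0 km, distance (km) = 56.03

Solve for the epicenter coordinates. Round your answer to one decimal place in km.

Circle about each station: (x + 32.3)² + (y + 133.0)² = 222.41²; (x + 116.4)² + (y + 33.3)² = 237.20²; (x − 53.8)² + (y − 40.0)² = 56.03².
Subtracting pairs of circle equations eliminates x²+y² and gives linear equations (the radical axes):
-168.2 x + 199.4 y = -10872.07
172.2 x + 346.0 y = 32089.00
Solving the 2×2 system: x ≈ 109.8, y ≈ 38.1 km.

(109.8, 38.1)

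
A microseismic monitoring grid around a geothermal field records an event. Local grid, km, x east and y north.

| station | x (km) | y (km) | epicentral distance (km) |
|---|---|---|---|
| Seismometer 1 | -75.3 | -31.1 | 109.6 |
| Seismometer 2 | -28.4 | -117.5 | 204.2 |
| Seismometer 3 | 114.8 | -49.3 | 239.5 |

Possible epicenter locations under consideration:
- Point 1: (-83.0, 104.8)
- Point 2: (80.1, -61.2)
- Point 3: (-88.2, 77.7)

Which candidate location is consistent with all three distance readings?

Point 3

For each candidate, compare |candidate − station| to the reported distance:
Point 1: residuals Seismometer 1 26.5, Seismometer 2 24.7, Seismometer 3 11.2 → max 26.5 km
Point 2: residuals Seismometer 1 48.7, Seismometer 2 82.0, Seismometer 3 202.8 → max 202.8 km
Point 3: residuals Seismometer 1 0.0, Seismometer 2 0.0, Seismometer 3 0.0 → max 0.0 km
Only Point 3 has all residuals ≈ 0.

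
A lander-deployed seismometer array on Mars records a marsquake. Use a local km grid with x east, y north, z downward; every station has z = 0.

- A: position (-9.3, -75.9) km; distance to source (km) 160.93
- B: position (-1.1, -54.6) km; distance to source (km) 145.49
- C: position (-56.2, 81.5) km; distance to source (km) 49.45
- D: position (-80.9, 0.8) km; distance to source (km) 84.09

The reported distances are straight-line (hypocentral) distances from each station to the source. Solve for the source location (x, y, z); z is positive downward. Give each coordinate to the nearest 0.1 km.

(-63.3, 68.2, 47.1)

Each station gives a sphere (x−x_i)² + (y−y_i)² + z² = d_i² (stations at z=0).
Subtracting the A sphere from B and C: z² cancels, leaving linear equations in x and y:
16.4 x + 42.6 y = 1866.19
-93.8 x + 314.8 y = 27406.55
Solving: x ≈ -63.333, y ≈ 68.189 km (keep extra digits for the depth step; rounded: -63.3, 68.2).
Then from the A sphere: z² = 160.93² − (x + 9.3)² − (y + 75.9)² with x = -63.333, y = 68.189, so z ≈ 47.088 ≈ 47.1 km.
Check against D (with the unrounded solution): distance 84.07 ≈ 84.09 km. ✓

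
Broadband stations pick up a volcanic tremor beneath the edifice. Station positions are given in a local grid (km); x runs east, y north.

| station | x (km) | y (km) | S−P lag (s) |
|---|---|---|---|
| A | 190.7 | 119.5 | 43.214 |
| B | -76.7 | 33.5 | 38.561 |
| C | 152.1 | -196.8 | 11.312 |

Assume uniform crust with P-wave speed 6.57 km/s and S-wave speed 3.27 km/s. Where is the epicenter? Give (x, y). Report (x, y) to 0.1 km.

Distance from S−P lag: d = Δt · v_P v_S / (v_P − v_S) = Δt · (6.57·3.27)/(6.57−3.27) ≈ 6.5103·Δt.
So d_A = 281.33, d_B = 251.04, d_C = 73.64 km.
Circle about each station: (x − 190.7)² + (y − 119.5)² = 281.33²; (x + 76.7)² + (y − 33.5)² = 251.04²; (x − 152.1)² + (y + 196.8)² = 73.64².
Subtracting the A equation from the B and C equations removes the quadratic terms:
-534.8 x − 172.0 y = -27516.11
-77.2 x − 632.6 y = 84941.63
Solving the 2×2 system: x ≈ 98.5, y ≈ -146.3 km.

x ≈ 98.5 km, y ≈ -146.3 km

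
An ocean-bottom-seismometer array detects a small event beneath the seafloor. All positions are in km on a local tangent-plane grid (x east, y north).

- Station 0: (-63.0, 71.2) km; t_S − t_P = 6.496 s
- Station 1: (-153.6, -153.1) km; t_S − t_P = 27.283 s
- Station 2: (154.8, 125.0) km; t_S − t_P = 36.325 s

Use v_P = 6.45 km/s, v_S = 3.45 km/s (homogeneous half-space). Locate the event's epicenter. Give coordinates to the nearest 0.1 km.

Distance from S−P lag: d = Δt · v_P v_S / (v_P − v_S) = Δt · (6.45·3.45)/(6.45−3.45) ≈ 7.4175·Δt.
So d_Station 0 = 48.18, d_Station 1 = 202.37, d_Station 2 = 269.44 km.
Circle about each station: (x + 63.0)² + (y − 71.2)² = 48.18²; (x + 153.6)² + (y + 153.1)² = 202.37²; (x − 154.8)² + (y − 125.0)² = 269.44².
Subtracting the Station 0 equation from the Station 1 and Station 2 equations removes the quadratic terms:
-181.2 x − 448.6 y = -638.17
435.6 x + 107.6 y = -39727.00
Solving the 2×2 system: x ≈ -101.7, y ≈ 42.5 km.

x ≈ -101.7 km, y ≈ 42.5 km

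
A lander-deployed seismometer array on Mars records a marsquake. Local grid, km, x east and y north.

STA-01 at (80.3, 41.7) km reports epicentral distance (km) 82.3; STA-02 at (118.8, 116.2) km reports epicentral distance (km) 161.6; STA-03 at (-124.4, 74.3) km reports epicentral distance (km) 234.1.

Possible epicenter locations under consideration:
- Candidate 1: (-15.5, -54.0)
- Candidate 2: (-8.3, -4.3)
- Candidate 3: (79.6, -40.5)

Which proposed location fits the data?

For each candidate, compare |candidate − station| to the reported distance:
Candidate 1: residuals STA-01 53.1, STA-02 55.2, STA-03 65.8 → max 65.8 km
Candidate 2: residuals STA-01 17.5, STA-02 13.5, STA-03 93.9 → max 93.9 km
Candidate 3: residuals STA-01 0.1, STA-02 0.1, STA-03 0.0 → max 0.1 km
Only Candidate 3 has all residuals ≈ 0.

Candidate 3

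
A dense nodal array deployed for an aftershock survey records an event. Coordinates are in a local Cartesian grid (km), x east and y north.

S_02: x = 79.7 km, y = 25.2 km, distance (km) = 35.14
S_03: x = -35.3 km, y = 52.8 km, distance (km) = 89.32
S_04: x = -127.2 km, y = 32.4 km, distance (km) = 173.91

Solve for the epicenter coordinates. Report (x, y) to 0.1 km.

(45.9, 15.6)

Circle about each station: (x − 79.7)² + (y − 25.2)² = 35.14²; (x + 35.3)² + (y − 52.8)² = 89.32²; (x + 127.2)² + (y − 32.4)² = 173.91².
Subtracting pairs of circle equations eliminates x²+y² and gives linear equations (the radical axes):
-230.0 x + 55.2 y = -9696.44
-413.8 x + 14.4 y = -18767.40
Solving the 2×2 system: x ≈ 45.9, y ≈ 15.6 km.
Check against S_02 (with the unrounded x, y): √((x − 79.7)²+(y − 25.2)²) = 35.15 ≈ 35.14 km. ✓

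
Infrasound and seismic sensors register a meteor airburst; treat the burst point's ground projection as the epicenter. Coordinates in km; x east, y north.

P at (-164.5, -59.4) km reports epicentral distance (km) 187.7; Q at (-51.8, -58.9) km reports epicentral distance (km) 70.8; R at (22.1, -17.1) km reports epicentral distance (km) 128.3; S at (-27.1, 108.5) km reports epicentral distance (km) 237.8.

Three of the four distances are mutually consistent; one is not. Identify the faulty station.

P

Solve using three stations at a time. Using Q, R, S (subtract circle equations pairwise → linear system) gives (x, y) ≈ (-40.9, -128.9).
Distances from that point to each station vs reported:
  P: calculated 141.8 vs reported 187.7 → residual 45.9 km
  Q: calculated 70.9 vs reported 70.8 → residual 0.1 km
  R: calculated 128.3 vs reported 128.3 → residual 0.0 km
  S: calculated 237.8 vs reported 237.8 → residual 0.0 km
Q, R, S are mutually consistent (residuals ≈ 0); P is off by 45.9 km.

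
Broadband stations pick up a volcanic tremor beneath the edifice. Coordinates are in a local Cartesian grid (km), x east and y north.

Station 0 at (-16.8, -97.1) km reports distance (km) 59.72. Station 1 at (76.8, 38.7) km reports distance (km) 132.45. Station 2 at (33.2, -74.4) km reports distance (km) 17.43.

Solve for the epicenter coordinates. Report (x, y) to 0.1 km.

42.4 km east, -89.2 km north

Circle about each station: (x + 16.8)² + (y + 97.1)² = 59.72²; (x − 76.8)² + (y − 38.7)² = 132.45²; (x − 33.2)² + (y + 74.4)² = 17.43².
Subtracting the Station 0 equation from the Station 1 and Station 2 equations removes the quadratic terms:
187.2 x + 271.6 y = -16291.24
100.0 x + 45.4 y = 189.62
Solving the 2×2 system: x ≈ 42.4, y ≈ -89.2 km.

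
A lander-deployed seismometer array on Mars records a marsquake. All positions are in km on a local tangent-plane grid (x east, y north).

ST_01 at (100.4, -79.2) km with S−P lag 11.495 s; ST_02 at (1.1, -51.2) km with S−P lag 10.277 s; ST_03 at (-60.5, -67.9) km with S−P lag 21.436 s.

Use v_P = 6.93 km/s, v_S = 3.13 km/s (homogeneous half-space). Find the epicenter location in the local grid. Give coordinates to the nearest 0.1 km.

Distance from S−P lag: d = Δt · v_P v_S / (v_P − v_S) = Δt · (6.93·3.13)/(6.93−3.13) ≈ 5.7081·Δt.
So d_ST_01 = 65.61, d_ST_02 = 58.66, d_ST_03 = 122.36 km.
Circle about each station: (x − 100.4)² + (y + 79.2)² = 65.61²; (x − 1.1)² + (y + 51.2)² = 58.66²; (x + 60.5)² + (y + 67.9)² = 122.36².
Subtracting pairs of circle equations eliminates x²+y² and gives linear equations (the radical axes):
-198.6 x + 56.0 y = -12866.47
-321.8 x + 22.6 y = -18749.44
Solving the 2×2 system: x ≈ 56.1, y ≈ -30.8 km.
Check against ST_01 (with the unrounded x, y): √((x − 100.4)²+(y + 79.2)²) = 65.61 ≈ 65.61 km. ✓

(56.1, -30.8)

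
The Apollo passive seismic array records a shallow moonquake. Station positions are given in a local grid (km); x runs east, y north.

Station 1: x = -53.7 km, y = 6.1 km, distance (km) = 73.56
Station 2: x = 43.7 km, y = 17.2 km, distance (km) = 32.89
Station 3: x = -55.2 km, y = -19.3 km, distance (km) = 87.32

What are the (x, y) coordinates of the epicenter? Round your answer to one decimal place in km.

x ≈ 14.8 km, y ≈ 32.9 km

Circle about each station: (x + 53.7)² + (y − 6.1)² = 73.56²; (x − 43.7)² + (y − 17.2)² = 32.89²; (x + 55.2)² + (y + 19.3)² = 87.32².
Subtracting pairs of circle equations eliminates x²+y² and gives linear equations (the radical axes):
194.8 x + 22.2 y = 3613.95
-3.0 x − 50.8 y = -1715.08
Solving the 2×2 system: x ≈ 14.8, y ≈ 32.9 km.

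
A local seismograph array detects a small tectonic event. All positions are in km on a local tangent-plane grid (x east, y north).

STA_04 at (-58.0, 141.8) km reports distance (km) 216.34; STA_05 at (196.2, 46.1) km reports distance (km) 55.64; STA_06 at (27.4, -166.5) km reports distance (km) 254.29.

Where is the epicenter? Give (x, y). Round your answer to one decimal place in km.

Circle about each station: (x + 58.0)² + (y − 141.8)² = 216.34²; (x − 196.2)² + (y − 46.1)² = 55.64²; (x − 27.4)² + (y + 166.5)² = 254.29².
Subtracting pairs of circle equations eliminates x²+y² and gives linear equations (the radical axes):
508.4 x − 191.4 y = 60855.60
170.8 x − 616.6 y = -12858.64
Solving the 2×2 system: x ≈ 142.4, y ≈ 60.3 km.
Check against STA_04 (with the unrounded x, y): √((x + 58.0)²+(y − 141.8)²) = 216.34 ≈ 216.34 km. ✓

x ≈ 142.4 km, y ≈ 60.3 km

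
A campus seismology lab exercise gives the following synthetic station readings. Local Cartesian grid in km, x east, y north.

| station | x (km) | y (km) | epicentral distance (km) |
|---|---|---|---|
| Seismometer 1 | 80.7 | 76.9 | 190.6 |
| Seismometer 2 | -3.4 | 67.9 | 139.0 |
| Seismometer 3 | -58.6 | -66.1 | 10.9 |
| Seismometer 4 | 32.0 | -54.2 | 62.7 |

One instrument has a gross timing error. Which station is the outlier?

Seismometer 4

Solve using three stations at a time. Using Seismometer 1, Seismometer 2, Seismometer 3 (subtract circle equations pairwise → linear system) gives (x, y) ≈ (-47.9, -63.8).
Distances from that point to each station vs reported:
  Seismometer 1: calculated 190.6 vs reported 190.6 → residual 0.0 km
  Seismometer 2: calculated 139.0 vs reported 139.0 → residual 0.0 km
  Seismometer 3: calculated 11.0 vs reported 10.9 → residual 0.1 km
  Seismometer 4: calculated 80.5 vs reported 62.7 → residual 17.8 km
Seismometer 1, Seismometer 2, Seismometer 3 are mutually consistent (residuals ≈ 0); Seismometer 4 is off by 17.8 km.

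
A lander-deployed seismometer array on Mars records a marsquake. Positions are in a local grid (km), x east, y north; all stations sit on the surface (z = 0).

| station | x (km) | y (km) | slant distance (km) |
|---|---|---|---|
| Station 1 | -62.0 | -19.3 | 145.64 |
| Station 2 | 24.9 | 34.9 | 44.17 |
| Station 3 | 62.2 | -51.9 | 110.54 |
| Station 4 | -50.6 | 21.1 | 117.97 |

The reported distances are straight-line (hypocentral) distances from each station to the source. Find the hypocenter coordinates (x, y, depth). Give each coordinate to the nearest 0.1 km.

(60.9, 58.1, 10.8)

Each station gives a sphere (x−x_i)² + (y−y_i)² + z² = d_i² (stations at z=0).
Subtracting the Station 1 sphere from Station 2 and Station 3: z² cancels, leaving linear equations in x and y:
173.8 x + 108.4 y = 16881.55
248.4 x − 65.2 y = 11337.88
Solving: x ≈ 60.894, y ≈ 58.101 km (keep extra digits for the depth step; rounded: 60.9, 58.1).
Then from the Station 1 sphere: z² = 145.64² − (x + 62.0)² − (y + 19.3)² with x = 60.894, y = 58.101, so z ≈ 10.824 ≈ 10.8 km.
Check against Station 4 (with the unrounded solution): distance 117.97 ≈ 117.97 km. ✓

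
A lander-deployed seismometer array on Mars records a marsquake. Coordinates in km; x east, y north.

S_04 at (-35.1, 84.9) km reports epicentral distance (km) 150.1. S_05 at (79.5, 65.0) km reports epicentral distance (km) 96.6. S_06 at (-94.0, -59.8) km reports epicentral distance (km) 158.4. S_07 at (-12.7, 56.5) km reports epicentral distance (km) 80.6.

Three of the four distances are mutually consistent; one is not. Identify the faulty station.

S_07

Solve using three stations at a time. Using S_04, S_05, S_06 (subtract circle equations pairwise → linear system) gives (x, y) ≈ (61.6, -29.9).
Distances from that point to each station vs reported:
  S_04: calculated 150.1 vs reported 150.1 → residual 0.0 km
  S_05: calculated 96.6 vs reported 96.6 → residual 0.0 km
  S_06: calculated 158.4 vs reported 158.4 → residual 0.0 km
  S_07: calculated 114.0 vs reported 80.6 → residual 33.4 km
S_04, S_05, S_06 are mutually consistent (residuals ≈ 0); S_07 is off by 33.4 km.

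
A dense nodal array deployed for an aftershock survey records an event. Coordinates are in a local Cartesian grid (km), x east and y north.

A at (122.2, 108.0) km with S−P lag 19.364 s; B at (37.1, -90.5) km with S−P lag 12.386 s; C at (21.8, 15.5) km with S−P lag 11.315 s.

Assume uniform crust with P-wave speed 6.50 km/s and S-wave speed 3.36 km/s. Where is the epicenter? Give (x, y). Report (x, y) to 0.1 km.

Distance from S−P lag: d = Δt · v_P v_S / (v_P − v_S) = Δt · (6.50·3.36)/(6.50−3.36) ≈ 6.9554·Δt.
So d_A = 134.68, d_B = 86.15, d_C = 78.70 km.
Circle about each station: (x − 122.2)² + (y − 108.0)² = 134.68²; (x − 37.1)² + (y + 90.5)² = 86.15²; (x − 21.8)² + (y − 15.5)² = 78.70².
Subtracting pairs of circle equations eliminates x²+y² and gives linear equations (the radical axes):
-170.2 x − 397.0 y = -6313.30
-200.8 x − 185.0 y = -13936.34
Solving the 2×2 system: x ≈ 90.5, y ≈ -22.9 km.
Check against A (with the unrounded x, y): √((x − 122.2)²+(y − 108.0)²) = 134.68 ≈ 134.68 km. ✓

(90.5, -22.9)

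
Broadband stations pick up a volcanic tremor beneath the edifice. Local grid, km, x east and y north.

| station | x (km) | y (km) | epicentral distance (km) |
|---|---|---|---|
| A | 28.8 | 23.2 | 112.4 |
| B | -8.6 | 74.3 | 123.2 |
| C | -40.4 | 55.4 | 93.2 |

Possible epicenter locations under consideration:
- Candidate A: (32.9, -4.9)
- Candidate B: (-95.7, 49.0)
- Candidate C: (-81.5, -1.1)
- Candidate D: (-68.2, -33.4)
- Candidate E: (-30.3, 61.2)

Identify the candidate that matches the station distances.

For each candidate, compare |candidate − station| to the reported distance:
Candidate A: residuals A 84.0, B 33.8, C 1.7 → max 84.0 km
Candidate B: residuals A 14.7, B 32.5, C 37.5 → max 37.5 km
Candidate C: residuals A 0.5, B 18.3, C 23.3 → max 23.3 km
Candidate D: residuals A 0.1, B 0.1, C 0.2 → max 0.2 km
Candidate E: residuals A 42.1, B 97.9, C 81.6 → max 97.9 km
Only Candidate D has all residuals ≈ 0.

Candidate D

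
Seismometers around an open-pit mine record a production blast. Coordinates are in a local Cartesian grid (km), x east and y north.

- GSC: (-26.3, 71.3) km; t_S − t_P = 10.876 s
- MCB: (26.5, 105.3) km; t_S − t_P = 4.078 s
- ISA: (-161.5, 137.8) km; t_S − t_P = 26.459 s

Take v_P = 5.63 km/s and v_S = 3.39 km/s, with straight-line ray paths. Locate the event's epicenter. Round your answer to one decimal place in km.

Distance from S−P lag: d = Δt · v_P v_S / (v_P − v_S) = Δt · (5.63·3.39)/(5.63−3.39) ≈ 8.5204·Δt.
So d_GSC = 92.67, d_MCB = 34.75, d_ISA = 225.44 km.
Circle about each station: (x + 26.3)² + (y − 71.3)² = 92.67²; (x − 26.5)² + (y − 105.3)² = 34.75²; (x + 161.5)² + (y − 137.8)² = 225.44².
Subtracting the GSC equation from the MCB and ISA equations removes the quadratic terms:
105.6 x + 68.0 y = 13395.13
-270.4 x + 133.0 y = -2939.75
Solving the 2×2 system: x ≈ 61.1, y ≈ 102.1 km.
Check against GSC (with the unrounded x, y): √((x + 26.3)²+(y − 71.3)²) = 92.67 ≈ 92.67 km. ✓

61.1 km east, 102.1 km north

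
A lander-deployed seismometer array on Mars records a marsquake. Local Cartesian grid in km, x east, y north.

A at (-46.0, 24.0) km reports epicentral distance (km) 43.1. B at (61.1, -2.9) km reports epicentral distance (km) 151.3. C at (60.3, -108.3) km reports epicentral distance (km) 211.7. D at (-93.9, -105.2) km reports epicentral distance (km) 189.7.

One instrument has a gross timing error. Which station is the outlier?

D

Solve using three stations at a time. Using A, B, C (subtract circle equations pairwise → linear system) gives (x, y) ≈ (-80.9, 49.5).
Distances from that point to each station vs reported:
  A: calculated 43.2 vs reported 43.1 → residual 0.1 km
  B: calculated 151.3 vs reported 151.3 → residual 0.0 km
  C: calculated 211.7 vs reported 211.7 → residual 0.0 km
  D: calculated 155.2 vs reported 189.7 → residual 34.5 km
A, B, C are mutually consistent (residuals ≈ 0); D is off by 34.5 km.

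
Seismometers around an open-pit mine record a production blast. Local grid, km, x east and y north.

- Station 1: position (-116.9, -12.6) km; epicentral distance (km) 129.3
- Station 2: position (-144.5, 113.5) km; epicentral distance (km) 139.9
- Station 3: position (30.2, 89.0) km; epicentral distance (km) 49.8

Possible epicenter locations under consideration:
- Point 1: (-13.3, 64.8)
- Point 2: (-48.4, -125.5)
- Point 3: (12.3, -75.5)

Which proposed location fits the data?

For each candidate, compare |candidate − station| to the reported distance:
Point 1: residuals Station 1 0.0, Station 2 0.0, Station 3 0.0 → max 0.0 km
Point 2: residuals Station 1 2.8, Station 2 117.7, Station 3 178.6 → max 178.6 km
Point 3: residuals Station 1 14.4, Station 2 105.7, Station 3 115.7 → max 115.7 km
Only Point 1 has all residuals ≈ 0.

Point 1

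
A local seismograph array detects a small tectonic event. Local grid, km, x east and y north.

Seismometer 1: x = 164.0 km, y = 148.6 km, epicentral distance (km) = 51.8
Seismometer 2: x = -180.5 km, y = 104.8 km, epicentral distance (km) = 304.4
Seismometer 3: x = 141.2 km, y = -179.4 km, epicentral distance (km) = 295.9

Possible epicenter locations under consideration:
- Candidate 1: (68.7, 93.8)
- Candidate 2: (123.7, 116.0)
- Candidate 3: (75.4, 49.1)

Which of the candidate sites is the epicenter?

Candidate 2

For each candidate, compare |candidate − station| to the reported distance:
Candidate 1: residuals Seismometer 1 58.1, Seismometer 2 55.0, Seismometer 3 13.2 → max 58.1 km
Candidate 2: residuals Seismometer 1 0.0, Seismometer 2 0.0, Seismometer 3 0.0 → max 0.0 km
Candidate 3: residuals Seismometer 1 81.4, Seismometer 2 42.5, Seismometer 3 58.1 → max 81.4 km
Only Candidate 2 has all residuals ≈ 0.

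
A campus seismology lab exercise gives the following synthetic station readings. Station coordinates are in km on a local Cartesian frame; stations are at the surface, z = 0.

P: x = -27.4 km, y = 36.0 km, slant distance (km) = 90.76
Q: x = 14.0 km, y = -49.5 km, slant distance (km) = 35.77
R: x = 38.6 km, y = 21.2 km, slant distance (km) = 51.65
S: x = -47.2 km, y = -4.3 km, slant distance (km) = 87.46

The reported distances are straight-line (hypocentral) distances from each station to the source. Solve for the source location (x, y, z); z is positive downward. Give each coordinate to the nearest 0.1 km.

Each station gives a sphere (x−x_i)² + (y−y_i)² + z² = d_i² (stations at z=0).
Subtracting the P sphere from Q and R: z² cancels, leaving linear equations in x and y:
82.8 x − 171.0 y = 7557.37
132.0 x − 29.6 y = 5462.30
Solving: x ≈ 35.304, y ≈ -27.101 km (keep extra digits for the depth step; rounded: 35.3, -27.1).
Then from the P sphere: z² = 90.76² − (x + 27.4)² − (y − 36.0)² with x = 35.304, y = -27.101, so z ≈ 17.996 ≈ 18.0 km.
Check against S (with the unrounded solution): distance 87.47 ≈ 87.46 km. ✓

x ≈ 35.3 km, y ≈ -27.1 km, depth ≈ 18.0 km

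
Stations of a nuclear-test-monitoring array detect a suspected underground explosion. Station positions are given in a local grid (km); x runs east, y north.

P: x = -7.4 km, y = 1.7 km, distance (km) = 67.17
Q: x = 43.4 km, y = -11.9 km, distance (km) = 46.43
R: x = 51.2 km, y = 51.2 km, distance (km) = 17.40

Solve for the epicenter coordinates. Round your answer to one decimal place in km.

Circle about each station: (x + 7.4)² + (y − 1.7)² = 67.17²; (x − 43.4)² + (y + 11.9)² = 46.43²; (x − 51.2)² + (y − 51.2)² = 17.40².
Subtracting the P equation from the Q and R equations removes the quadratic terms:
101.6 x − 27.2 y = 4323.58
117.2 x + 99.0 y = 9394.28
Solving the 2×2 system: x ≈ 51.6, y ≈ 33.8 km.

51.6 km east, 33.8 km north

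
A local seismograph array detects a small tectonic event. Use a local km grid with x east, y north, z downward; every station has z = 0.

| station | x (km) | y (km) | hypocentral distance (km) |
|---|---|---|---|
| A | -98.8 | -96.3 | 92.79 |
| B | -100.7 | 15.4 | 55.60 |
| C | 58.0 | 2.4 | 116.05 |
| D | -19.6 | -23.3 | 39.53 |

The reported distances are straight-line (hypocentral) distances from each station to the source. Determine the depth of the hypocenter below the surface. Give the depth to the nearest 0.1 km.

depth ≈ 13.0 km

Each station gives a sphere (x−x_i)² + (y−y_i)² + z² = d_i² (stations at z=0).
Subtracting the A sphere from B and C: z² cancels, leaving linear equations in x and y:
-3.8 x + 223.4 y = -3138.86
313.6 x + 197.4 y = -20522.99
Solving: x ≈ -55.999, y ≈ -15.003 km (keep extra digits for the depth step; rounded: -56.0, -15.0).
Then from the A sphere: z² = 92.79² − (x + 98.8)² − (y + 96.3)² with x = -55.999, y = -15.003, so z ≈ 12.994 ≈ 13.0 km.
Check against D (with the unrounded solution): distance 39.53 ≈ 39.53 km. ✓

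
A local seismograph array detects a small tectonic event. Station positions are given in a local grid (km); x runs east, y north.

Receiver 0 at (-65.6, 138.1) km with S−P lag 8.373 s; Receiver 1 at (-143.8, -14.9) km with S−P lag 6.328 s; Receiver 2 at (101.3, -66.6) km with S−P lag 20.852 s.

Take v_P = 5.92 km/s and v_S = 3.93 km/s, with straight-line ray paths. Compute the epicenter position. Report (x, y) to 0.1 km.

-111.8 km east, 51.8 km north

Distance from S−P lag: d = Δt · v_P v_S / (v_P − v_S) = Δt · (5.92·3.93)/(5.92−3.93) ≈ 11.6913·Δt.
So d_Receiver 0 = 97.89, d_Receiver 1 = 73.98, d_Receiver 2 = 243.79 km.
Circle about each station: (x + 65.6)² + (y − 138.1)² = 97.89²; (x + 143.8)² + (y + 14.9)² = 73.98²; (x − 101.3)² + (y + 66.6)² = 243.79².
Subtracting the Receiver 0 equation from the Receiver 1 and Receiver 2 equations removes the quadratic terms:
-156.4 x − 306.0 y = 1634.89
333.8 x − 409.4 y = -58528.83
Solving the 2×2 system: x ≈ -111.8, y ≈ 51.8 km.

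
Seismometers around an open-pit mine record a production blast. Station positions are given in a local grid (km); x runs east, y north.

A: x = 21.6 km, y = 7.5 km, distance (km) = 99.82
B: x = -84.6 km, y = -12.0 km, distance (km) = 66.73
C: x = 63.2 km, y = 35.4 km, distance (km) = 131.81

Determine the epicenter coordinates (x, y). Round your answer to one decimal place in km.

Circle about each station: (x − 21.6)² + (y − 7.5)² = 99.82²; (x + 84.6)² + (y + 12.0)² = 66.73²; (x − 63.2)² + (y − 35.4)² = 131.81².
Subtracting pairs of circle equations eliminates x²+y² and gives linear equations (the radical axes):
-212.4 x − 39.0 y = 12289.49
83.2 x + 55.8 y = -2685.25
Solving the 2×2 system: x ≈ -67.5, y ≈ 52.5 km.

(-67.5, 52.5)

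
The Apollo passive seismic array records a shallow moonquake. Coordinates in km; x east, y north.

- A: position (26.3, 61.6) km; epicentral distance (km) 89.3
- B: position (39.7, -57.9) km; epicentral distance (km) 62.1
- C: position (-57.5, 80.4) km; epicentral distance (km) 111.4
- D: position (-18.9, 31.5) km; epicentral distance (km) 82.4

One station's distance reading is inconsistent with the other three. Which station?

Solve using three stations at a time. Using A, B, C (subtract circle equations pairwise → linear system) gives (x, y) ≈ (-9.6, -20.2).
Distances from that point to each station vs reported:
  A: calculated 89.3 vs reported 89.3 → residual 0.0 km
  B: calculated 62.1 vs reported 62.1 → residual 0.0 km
  C: calculated 111.4 vs reported 111.4 → residual 0.0 km
  D: calculated 52.5 vs reported 82.4 → residual 29.9 km
A, B, C are mutually consistent (residuals ≈ 0); D is off by 29.9 km.

D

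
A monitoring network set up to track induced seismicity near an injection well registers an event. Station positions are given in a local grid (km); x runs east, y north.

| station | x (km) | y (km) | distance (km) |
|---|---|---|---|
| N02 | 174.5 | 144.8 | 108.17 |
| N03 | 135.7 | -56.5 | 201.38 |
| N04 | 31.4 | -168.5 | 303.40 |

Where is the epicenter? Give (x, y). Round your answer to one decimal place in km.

Circle about each station: (x − 174.5)² + (y − 144.8)² = 108.17²; (x − 135.7)² + (y + 56.5)² = 201.38²; (x − 31.4)² + (y + 168.5)² = 303.40².
Subtracting the N02 equation from the N03 and N04 equations removes the quadratic terms:
-77.6 x − 402.6 y = -58663.71
-286.2 x − 626.6 y = -102389.89
Solving the 2×2 system: x ≈ 67.0, y ≈ 132.8 km.

(67.0, 132.8)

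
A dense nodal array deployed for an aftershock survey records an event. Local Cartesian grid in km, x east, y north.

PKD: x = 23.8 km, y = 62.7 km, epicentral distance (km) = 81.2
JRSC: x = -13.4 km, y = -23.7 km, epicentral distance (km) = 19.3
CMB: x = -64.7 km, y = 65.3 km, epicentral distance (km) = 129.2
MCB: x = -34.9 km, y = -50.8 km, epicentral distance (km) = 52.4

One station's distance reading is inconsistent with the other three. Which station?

Solve using three stations at a time. Using PKD, JRSC, MCB (subtract circle equations pairwise → linear system) gives (x, y) ≈ (4.5, -16.2).
Distances from that point to each station vs reported:
  PKD: calculated 81.2 vs reported 81.2 → residual 0.0 km
  JRSC: calculated 19.4 vs reported 19.3 → residual 0.1 km
  CMB: calculated 106.9 vs reported 129.2 → residual 22.3 km
  MCB: calculated 52.4 vs reported 52.4 → residual 0.0 km
PKD, JRSC, MCB are mutually consistent (residuals ≈ 0); CMB is off by 22.3 km.

CMB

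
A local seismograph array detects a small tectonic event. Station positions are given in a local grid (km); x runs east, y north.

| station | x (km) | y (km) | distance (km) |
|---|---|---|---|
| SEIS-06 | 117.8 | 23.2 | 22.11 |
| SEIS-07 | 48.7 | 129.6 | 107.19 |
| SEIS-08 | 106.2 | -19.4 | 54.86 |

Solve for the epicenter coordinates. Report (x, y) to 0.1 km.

99.1 km east, 35.0 km north

Circle about each station: (x − 117.8)² + (y − 23.2)² = 22.11²; (x − 48.7)² + (y − 129.6)² = 107.19²; (x − 106.2)² + (y + 19.4)² = 54.86².
Subtracting the SEIS-06 equation from the SEIS-07 and SEIS-08 equations removes the quadratic terms:
-138.2 x + 212.8 y = -6248.07
-23.2 x − 85.2 y = -5281.05
Solving the 2×2 system: x ≈ 99.1, y ≈ 35.0 km.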